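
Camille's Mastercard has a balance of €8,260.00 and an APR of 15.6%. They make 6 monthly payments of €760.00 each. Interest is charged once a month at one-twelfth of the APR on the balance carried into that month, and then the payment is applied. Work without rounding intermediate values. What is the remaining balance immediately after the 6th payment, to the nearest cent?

€4,214.79

Monthly rate r = 15.6%/12 = 1.3% = 0.013.
Each month: B ← B·(1+r) − €760.00.
Month 1: interest €107.38; balance after payment €7,607.38.
Month 2: interest €98.90; balance after payment €6,946.28.
Month 3: interest €90.30; balance after payment €6,276.58.
Month 4: interest €81.60; balance after payment €5,598.17.
Month 5: interest €72.78; balance after payment €4,910.95.
Month 6: interest €63.84; balance after payment €4,214.79.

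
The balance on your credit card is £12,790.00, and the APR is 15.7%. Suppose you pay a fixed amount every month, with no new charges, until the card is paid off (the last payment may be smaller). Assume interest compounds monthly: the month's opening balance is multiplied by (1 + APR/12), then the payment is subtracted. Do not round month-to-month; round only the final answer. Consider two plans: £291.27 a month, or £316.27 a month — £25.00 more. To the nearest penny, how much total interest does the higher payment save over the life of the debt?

Monthly rate r = 15.7%/12 = 1.30833% = 0.0130833.
At £291.27/mo: n = ⌈−ln(1 − rB₀/P)/ln(1+r)⌉ = 66 payments (last £215.45); total interest = total paid − £12,790.00 = £6,358.00.
At £316.27/mo: 58 payments (last £296.43); total interest £5,533.82.
Interest saved = £6,358.00 − £5,533.82 = £824.18.

£824.18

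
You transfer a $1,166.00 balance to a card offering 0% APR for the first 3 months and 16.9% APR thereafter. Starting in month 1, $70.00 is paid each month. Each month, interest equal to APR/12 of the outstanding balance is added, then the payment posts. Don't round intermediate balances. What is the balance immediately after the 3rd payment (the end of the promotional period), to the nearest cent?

Promo months 1–3 at r₀ = 0%/12 = 0; months 4+ at r₁ = 16.9%/12 = 0.0140833.
After month 3 (no interest yet): B = $1,166.00 − 3·$70.00 = $956.00.

$956.00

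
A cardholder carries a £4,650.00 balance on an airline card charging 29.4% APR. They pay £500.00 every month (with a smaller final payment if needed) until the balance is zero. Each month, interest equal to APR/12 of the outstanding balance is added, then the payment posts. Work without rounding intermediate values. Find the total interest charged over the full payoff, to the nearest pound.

Monthly rate r = 29.4%/12 = 2.45% = 0.0245.
Payoff takes n = ⌈−ln(1 − rB₀/P)/ln(1+r)⌉ = ⌈10.683⌉ = 11 payments; the last is £342.76.
Total paid = 10·£500.00 + £342.76 = £5,342.76.
Total interest = total paid − principal = £5,342.76 − £4,650.00 = £692.76.

£693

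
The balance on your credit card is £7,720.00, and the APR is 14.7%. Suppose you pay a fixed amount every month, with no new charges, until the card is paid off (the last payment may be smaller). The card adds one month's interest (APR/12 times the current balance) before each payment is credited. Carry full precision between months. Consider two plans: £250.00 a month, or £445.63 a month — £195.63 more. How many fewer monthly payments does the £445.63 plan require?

20 fewer payments

Monthly rate r = 14.7%/12 = 1.225% = 0.01225.
At £250.00/mo: n = ⌈−ln(1 − rB₀/P)/ln(1+r)⌉ = 40 payments (last £8.63); total interest = total paid − £7,720.00 = £2,038.63.
At £445.63/mo: 20 payments (last £264.03); total interest £1,011.00.
Payments saved = 40 − 20 = 20.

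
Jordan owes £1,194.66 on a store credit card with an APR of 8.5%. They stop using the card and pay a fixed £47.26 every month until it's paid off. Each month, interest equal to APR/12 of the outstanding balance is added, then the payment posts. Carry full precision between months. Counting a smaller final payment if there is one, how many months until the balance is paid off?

Monthly rate r = 8.5%/12 = 0.708333% = 0.00708333.
Recurrence: B ← B·(1+r) − £47.26.
Month 1: interest £8.46; balance after payment £1,155.86.
Month 2: interest £8.19; balance after payment £1,116.79.
Closed form: n = −ln(1 − rB₀/P)/ln(1+r) = −ln(0.82094)/ln(1.00708) ≈ 27.953, so the balance reaches zero during payment 28.

28 months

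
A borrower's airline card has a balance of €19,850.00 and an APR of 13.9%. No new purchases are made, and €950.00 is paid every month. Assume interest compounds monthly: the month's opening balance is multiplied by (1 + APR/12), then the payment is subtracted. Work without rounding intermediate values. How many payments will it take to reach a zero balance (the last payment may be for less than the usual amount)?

25 months

Monthly rate r = 13.9%/12 = 1.15833% = 0.0115833.
Recurrence: B ← B·(1+r) − €950.00.
Month 1: interest €229.93; balance after payment €19,129.93.
Month 2: interest €221.59; balance after payment €18,401.52.
Closed form: n = −ln(1 − rB₀/P)/ln(1+r) = −ln(0.75797)/ln(1.01158) ≈ 24.062, so the balance reaches zero during payment 25.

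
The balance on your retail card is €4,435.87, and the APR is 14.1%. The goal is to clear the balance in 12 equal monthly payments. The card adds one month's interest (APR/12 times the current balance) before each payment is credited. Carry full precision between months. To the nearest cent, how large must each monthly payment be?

€398.49

Monthly rate r = 14.1%/12 = 1.175% = 0.01175.
Level-payment amortization: P = B₀·r / (1 − (1+r)^(−n)) = 4435.87·0.01175 / (1 − 1.01175^(−12)).
Denominator 1 − (1+r)^(−12) = 0.130796546.
P = 52.1215 / 0.130796546 ≈ 398.49.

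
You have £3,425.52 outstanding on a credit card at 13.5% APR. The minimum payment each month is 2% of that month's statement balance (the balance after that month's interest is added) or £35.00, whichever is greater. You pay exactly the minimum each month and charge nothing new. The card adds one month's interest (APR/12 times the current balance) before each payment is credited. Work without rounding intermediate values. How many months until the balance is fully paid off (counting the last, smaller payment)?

149 months

Monthly rate r = 13.5%/12 = 1.125% = 0.01125.
While 2% of the post-interest balance exceeds £35.00, each month B ← (B·(1+r))·(1 − 0.02), i.e. B shrinks by the factor (1+r)·0.98 = 0.99102.
This holds for months 1–76. Entering month 77 the balance is £1,726.46; 2% of the post-interest balance is now below £35.00, so the flat £35.00 minimum applies from here.
From month 77 a fixed £35.00 at rate r clears £1,726.46 in 73 more payments. Total: 76 + 73 = 149 months.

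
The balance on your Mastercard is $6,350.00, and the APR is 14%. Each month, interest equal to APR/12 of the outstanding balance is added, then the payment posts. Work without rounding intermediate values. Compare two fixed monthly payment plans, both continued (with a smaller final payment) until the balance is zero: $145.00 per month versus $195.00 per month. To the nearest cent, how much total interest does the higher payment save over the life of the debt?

Monthly rate r = 14%/12 = 1.16667% = 0.0116667.
At $145.00/mo: n = ⌈−ln(1 − rB₀/P)/ln(1+r)⌉ = 62 payments (last $96.21); total interest = total paid − $6,350.00 = $2,591.21.
At $195.00/mo: 42 payments (last $39.41); total interest $1,684.41.
Interest saved = $2,591.21 − $1,684.41 = $906.80.

$906.80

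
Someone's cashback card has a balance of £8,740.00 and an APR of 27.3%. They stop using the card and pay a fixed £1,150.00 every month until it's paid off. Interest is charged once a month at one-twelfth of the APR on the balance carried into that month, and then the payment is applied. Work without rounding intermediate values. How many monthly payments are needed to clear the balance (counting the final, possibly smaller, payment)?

9 payments

Monthly rate r = 27.3%/12 = 2.275% = 0.02275.
Recurrence: B ← B·(1+r) − £1,150.00.
Month 1: interest £198.84; balance after payment £7,788.83.
Month 2: interest £177.20; balance after payment £6,816.03.
Closed form: n = −ln(1 − rB₀/P)/ln(1+r) = −ln(0.8271)/ln(1.02275) ≈ 8.439, so the balance reaches zero during payment 9.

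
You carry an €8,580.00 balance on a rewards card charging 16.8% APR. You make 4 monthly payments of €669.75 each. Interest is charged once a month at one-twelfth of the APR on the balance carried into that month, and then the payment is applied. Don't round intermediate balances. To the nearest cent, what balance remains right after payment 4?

€6,334.88

Monthly rate r = 16.8%/12 = 1.4% = 0.014.
Each month: B ← B·(1+r) − €669.75.
Month 1: interest €120.12; balance after payment €8,030.37.
Month 2: interest €112.43; balance after payment €7,473.05.
Month 3: interest €104.62; balance after payment €6,907.92.
Month 4: interest €96.71; balance after payment €6,334.88.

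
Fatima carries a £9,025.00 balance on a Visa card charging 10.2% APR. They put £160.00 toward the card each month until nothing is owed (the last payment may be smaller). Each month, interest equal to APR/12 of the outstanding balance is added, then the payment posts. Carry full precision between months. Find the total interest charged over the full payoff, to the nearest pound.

Monthly rate r = 10.2%/12 = 0.85% = 0.0085.
Payoff takes n = ⌈−ln(1 − rB₀/P)/ln(1+r)⌉ = ⌈77.135⌉ = 78 payments; the last is £21.65.
Total paid = 77·£160.00 + £21.65 = £12,341.65.
Total interest = total paid − principal = £12,341.65 − £9,025.00 = £3,316.65.

£3,317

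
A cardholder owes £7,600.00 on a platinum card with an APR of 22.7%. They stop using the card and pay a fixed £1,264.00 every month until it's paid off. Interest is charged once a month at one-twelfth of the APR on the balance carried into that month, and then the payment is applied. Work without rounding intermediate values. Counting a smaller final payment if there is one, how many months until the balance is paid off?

Monthly rate r = 22.7%/12 = 1.89167% = 0.0189167.
Recurrence: B ← B·(1+r) − £1,264.00.
Month 1: interest £143.77; balance after payment £6,479.77.
Month 2: interest £122.58; balance after payment £5,338.34.
Closed form: n = −ln(1 − rB₀/P)/ln(1+r) = −ln(0.88626)/ln(1.01892) ≈ 6.443, so the balance reaches zero during payment 7.

7 months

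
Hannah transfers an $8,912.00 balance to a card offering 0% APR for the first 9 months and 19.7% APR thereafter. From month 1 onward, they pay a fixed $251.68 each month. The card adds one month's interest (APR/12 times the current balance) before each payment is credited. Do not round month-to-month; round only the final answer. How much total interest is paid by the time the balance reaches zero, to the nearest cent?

$2,138.52

Promo months 1–9 at r₀ = 0%/12 = 0; months 10+ at r₁ = 19.7%/12 = 0.0164167.
After month 9 (no interest yet): B = $8,912.00 − 9·$251.68 = $6,646.88.
Then at r₁ with $251.68/mo: n₂ = −ln(1 − r₁·B/P)/ln(1+r₁) ≈ 34.91 → 35 more payments.
Total paid = 43·$251.68 + $228.28 = $11,050.52; interest = $11,050.52 − $8,912.00 = $2,138.52.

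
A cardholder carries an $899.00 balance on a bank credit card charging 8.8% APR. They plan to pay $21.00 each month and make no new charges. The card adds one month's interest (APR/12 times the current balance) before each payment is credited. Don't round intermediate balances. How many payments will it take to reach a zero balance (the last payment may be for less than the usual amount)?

Monthly rate r = 8.8%/12 = 0.733333% = 0.00733333.
Recurrence: B ← B·(1+r) − $21.00.
Month 1: interest $6.59; balance after payment $884.59.
Month 2: interest $6.49; balance after payment $870.08.
Closed form: n = −ln(1 − rB₀/P)/ln(1+r) = −ln(0.68606)/ln(1.00733) ≈ 51.568, so the balance reaches zero during payment 52.

52 payments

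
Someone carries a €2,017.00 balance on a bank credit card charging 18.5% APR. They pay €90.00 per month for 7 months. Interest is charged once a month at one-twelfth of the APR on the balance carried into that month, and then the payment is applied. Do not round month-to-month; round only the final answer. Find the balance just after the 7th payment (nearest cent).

€1,585.10

Monthly rate r = 18.5%/12 = 1.54167% = 0.0154167.
Each month: B ← B·(1+r) − €90.00.
Month 1: interest €31.10; balance after payment €1,958.10.
Month 2: interest €30.19; balance after payment €1,898.28.
Month 3: interest €29.27; balance after payment €1,837.55.
Month 4: interest €28.33; balance after payment €1,775.88.
Month 5: interest €27.38; balance after payment €1,713.25.
Month 6: interest €26.41; balance after payment €1,649.67.
Month 7: interest €25.43; balance after payment €1,585.10.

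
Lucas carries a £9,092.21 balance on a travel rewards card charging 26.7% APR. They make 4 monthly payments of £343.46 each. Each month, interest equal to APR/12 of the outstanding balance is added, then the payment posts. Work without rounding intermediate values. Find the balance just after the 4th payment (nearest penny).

Monthly rate r = 26.7%/12 = 2.225% = 0.02225.
Each month: B ← B·(1+r) − £343.46.
Month 1: interest £202.30; balance after payment £8,951.05.
Month 2: interest £199.16; balance after payment £8,806.75.
Month 3: interest £195.95; balance after payment £8,659.24.
Month 4: interest £192.67; balance after payment £8,508.45.

£8,508.45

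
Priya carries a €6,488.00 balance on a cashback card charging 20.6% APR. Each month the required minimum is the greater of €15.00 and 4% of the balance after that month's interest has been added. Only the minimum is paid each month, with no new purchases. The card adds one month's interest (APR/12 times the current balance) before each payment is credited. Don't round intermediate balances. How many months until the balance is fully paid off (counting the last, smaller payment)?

153 months

Monthly rate r = 20.6%/12 = 1.71667% = 0.0171667.
While 4% of the post-interest balance exceeds €15.00, each month B ← (B·(1+r))·(1 − 0.04), i.e. B shrinks by the factor (1+r)·0.96 = 0.97648.
This holds for months 1–121. Entering month 122 the balance is €364.23; 4% of the post-interest balance is now below €15.00, so the flat €15.00 minimum applies from here.
From month 122 a fixed €15.00 at rate r clears €364.23 in 32 more payments. Total: 121 + 32 = 153 months.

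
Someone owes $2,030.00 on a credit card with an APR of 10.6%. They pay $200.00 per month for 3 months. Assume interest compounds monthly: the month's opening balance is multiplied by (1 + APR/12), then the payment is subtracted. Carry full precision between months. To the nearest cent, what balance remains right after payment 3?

$1,478.96

Monthly rate r = 10.6%/12 = 0.883333% = 0.00883333.
Each month: B ← B·(1+r) − $200.00.
Month 1: interest $17.93; balance after payment $1,847.93.
Month 2: interest $16.32; balance after payment $1,664.26.
Month 3: interest $14.70; balance after payment $1,478.96.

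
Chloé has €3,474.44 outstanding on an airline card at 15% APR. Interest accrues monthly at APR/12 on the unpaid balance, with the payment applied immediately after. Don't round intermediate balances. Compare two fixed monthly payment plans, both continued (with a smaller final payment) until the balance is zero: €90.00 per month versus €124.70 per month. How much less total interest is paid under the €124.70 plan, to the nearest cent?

€475.47

Monthly rate r = 15%/12 = 1.25% = 0.0125.
At €90.00/mo: n = ⌈−ln(1 − rB₀/P)/ln(1+r)⌉ = 54 payments (last €3.43); total interest = total paid − €3,474.44 = €1,298.99.
At €124.70/mo: 35 payments (last €58.16); total interest €823.52.
Interest saved = €1,298.99 − €823.52 = €475.47.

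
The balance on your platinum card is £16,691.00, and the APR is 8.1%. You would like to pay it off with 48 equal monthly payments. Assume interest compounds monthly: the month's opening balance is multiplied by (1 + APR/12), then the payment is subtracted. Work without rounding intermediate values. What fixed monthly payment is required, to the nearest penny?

£408.26

Monthly rate r = 8.1%/12 = 0.675% = 0.00675.
Level-payment amortization: P = B₀·r / (1 − (1+r)^(−n)) = 16691.00·0.00675 / (1 − 1.00675^(−48)).
Denominator 1 − (1+r)^(−48) = 0.275961996.
P = 112.664 / 0.275961996 ≈ 408.26.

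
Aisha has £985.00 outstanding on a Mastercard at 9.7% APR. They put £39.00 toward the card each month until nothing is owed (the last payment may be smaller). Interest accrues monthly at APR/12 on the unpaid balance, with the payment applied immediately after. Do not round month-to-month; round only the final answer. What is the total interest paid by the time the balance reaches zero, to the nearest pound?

£121

Monthly rate r = 9.7%/12 = 0.808333% = 0.00808333.
Payoff takes n = ⌈−ln(1 − rB₀/P)/ln(1+r)⌉ = ⌈28.364⌉ = 29 payments; the last is £14.22.
Total paid = 28·£39.00 + £14.22 = £1,106.22.
Total interest = total paid − principal = £1,106.22 − £985.00 = £121.22.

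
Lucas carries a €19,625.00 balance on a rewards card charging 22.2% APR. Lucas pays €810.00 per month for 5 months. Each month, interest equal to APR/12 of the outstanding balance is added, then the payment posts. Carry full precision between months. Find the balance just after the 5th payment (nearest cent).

Monthly rate r = 22.2%/12 = 1.85% = 0.0185.
Each month: B ← B·(1+r) − €810.00.
Month 1: interest €363.06; balance after payment €19,178.06.
Month 2: interest €354.79; balance after payment €18,722.86.
Month 3: interest €346.37; balance after payment €18,259.23.
Month 4: interest €337.80; balance after payment €17,787.03.
Month 5: interest €329.06; balance after payment €17,306.09.

€17,306.09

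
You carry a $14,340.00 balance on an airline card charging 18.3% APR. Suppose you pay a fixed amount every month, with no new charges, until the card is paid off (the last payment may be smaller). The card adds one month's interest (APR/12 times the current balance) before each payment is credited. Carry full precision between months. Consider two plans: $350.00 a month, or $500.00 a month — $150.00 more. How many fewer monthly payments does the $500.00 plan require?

26 fewer payments

Monthly rate r = 18.3%/12 = 1.525% = 0.01525.
At $350.00/mo: n = ⌈−ln(1 − rB₀/P)/ln(1+r)⌉ = 65 payments (last $271.06); total interest = total paid − $14,340.00 = $8,331.06.
At $500.00/mo: 39 payments (last $0.24); total interest $4,660.24.
Payments saved = 65 − 39 = 26.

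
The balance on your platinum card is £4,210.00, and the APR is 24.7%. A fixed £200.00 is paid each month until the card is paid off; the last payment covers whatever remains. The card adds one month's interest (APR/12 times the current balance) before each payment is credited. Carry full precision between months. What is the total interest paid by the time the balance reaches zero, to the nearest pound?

£1,365

Monthly rate r = 24.7%/12 = 2.05833% = 0.0205833.
Payoff takes n = ⌈−ln(1 − rB₀/P)/ln(1+r)⌉ = ⌈27.873⌉ = 28 payments; the last is £174.77.
Total paid = 27·£200.00 + £174.77 = £5,574.77.
Total interest = total paid − principal = £5,574.77 − £4,210.00 = £1,364.77.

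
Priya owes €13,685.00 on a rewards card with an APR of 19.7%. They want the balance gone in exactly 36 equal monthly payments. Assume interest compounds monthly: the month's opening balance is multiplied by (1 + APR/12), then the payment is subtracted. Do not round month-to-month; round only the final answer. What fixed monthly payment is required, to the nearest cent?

Monthly rate r = 19.7%/12 = 1.64167% = 0.0164167.
Level-payment amortization: P = B₀·r / (1 − (1+r)^(−n)) = 13685.00·0.0164167 / (1 − 1.01642^(−36)).
Denominator 1 − (1+r)^(−36) = 0.443563.
P = 224.662 / 0.443563 ≈ 506.49.

€506.49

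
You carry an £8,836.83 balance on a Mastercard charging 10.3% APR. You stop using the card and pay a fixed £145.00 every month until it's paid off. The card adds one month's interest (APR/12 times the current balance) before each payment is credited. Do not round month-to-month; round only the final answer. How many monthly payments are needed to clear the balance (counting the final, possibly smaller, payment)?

Monthly rate r = 10.3%/12 = 0.858333% = 0.00858333.
Recurrence: B ← B·(1+r) − £145.00.
Month 1: interest £75.85; balance after payment £8,767.68.
Month 2: interest £75.26; balance after payment £8,697.94.
Closed form: n = −ln(1 − rB₀/P)/ln(1+r) = −ln(0.4769)/ln(1.00858) ≈ 86.635, so the balance reaches zero during payment 87.

87 months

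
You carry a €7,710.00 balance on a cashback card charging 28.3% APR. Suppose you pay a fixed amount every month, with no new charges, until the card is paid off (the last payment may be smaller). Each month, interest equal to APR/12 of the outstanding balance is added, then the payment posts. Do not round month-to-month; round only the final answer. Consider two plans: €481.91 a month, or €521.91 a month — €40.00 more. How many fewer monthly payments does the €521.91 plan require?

2 fewer payments

Monthly rate r = 28.3%/12 = 2.35833% = 0.0235833.
At €481.91/mo: n = ⌈−ln(1 − rB₀/P)/ln(1+r)⌉ = 21 payments (last €156.47); total interest = total paid − €7,710.00 = €2,084.67.
At €521.91/mo: 19 payments (last €197.01); total interest €1,881.39.
Payments saved = 21 − 19 = 2.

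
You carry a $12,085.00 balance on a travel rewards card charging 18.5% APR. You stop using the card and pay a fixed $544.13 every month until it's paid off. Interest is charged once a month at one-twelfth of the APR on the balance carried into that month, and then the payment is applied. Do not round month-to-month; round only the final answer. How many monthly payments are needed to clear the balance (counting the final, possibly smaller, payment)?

28 months

Monthly rate r = 18.5%/12 = 1.54167% = 0.0154167.
Recurrence: B ← B·(1+r) − $544.13.
Month 1: interest $186.31; balance after payment $11,727.18.
Month 2: interest $180.79; balance after payment $11,363.84.
Closed form: n = −ln(1 − rB₀/P)/ln(1+r) = −ln(0.6576)/ln(1.01542) ≈ 27.398, so the balance reaches zero during payment 28.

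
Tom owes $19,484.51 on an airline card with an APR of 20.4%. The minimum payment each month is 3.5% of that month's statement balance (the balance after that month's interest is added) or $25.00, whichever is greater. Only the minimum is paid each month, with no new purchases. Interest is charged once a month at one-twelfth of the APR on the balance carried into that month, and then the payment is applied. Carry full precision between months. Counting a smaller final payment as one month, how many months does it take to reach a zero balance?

Monthly rate r = 20.4%/12 = 1.7% = 0.017.
While 3.5% of the post-interest balance exceeds $25.00, each month B ← (B·(1+r))·(1 − 0.035), i.e. B shrinks by the factor (1+r)·0.965 = 0.9814.
This holds for months 1–178. Entering month 179 the balance is $689.73; 3.5% of the post-interest balance is now below $25.00, so the flat $25.00 minimum applies from here.
From month 179 a fixed $25.00 at rate r clears $689.73 in 38 more payments. Total: 178 + 38 = 216 months.

216 months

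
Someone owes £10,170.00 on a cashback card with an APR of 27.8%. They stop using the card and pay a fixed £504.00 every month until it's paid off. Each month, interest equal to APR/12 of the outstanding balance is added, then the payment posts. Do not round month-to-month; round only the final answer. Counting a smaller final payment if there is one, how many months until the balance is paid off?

28 months

Monthly rate r = 27.8%/12 = 2.31667% = 0.0231667.
Recurrence: B ← B·(1+r) − £504.00.
Month 1: interest £235.61; balance after payment £9,901.60.
Month 2: interest £229.39; balance after payment £9,626.99.
Closed form: n = −ln(1 − rB₀/P)/ln(1+r) = −ln(0.53253)/ln(1.02317) ≈ 27.513, so the balance reaches zero during payment 28.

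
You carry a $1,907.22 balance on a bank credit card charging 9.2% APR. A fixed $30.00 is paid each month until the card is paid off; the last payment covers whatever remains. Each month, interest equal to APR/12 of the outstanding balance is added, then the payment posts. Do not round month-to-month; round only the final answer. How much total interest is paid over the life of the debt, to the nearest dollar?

Monthly rate r = 9.2%/12 = 0.766667% = 0.00766667.
Payoff takes n = ⌈−ln(1 − rB₀/P)/ln(1+r)⌉ = ⌈87.498⌉ = 88 payments; the last is $14.97.
Total paid = 87·$30.00 + $14.97 = $2,624.97.
Total interest = total paid − principal = $2,624.97 − $1,907.22 = $717.75.

$718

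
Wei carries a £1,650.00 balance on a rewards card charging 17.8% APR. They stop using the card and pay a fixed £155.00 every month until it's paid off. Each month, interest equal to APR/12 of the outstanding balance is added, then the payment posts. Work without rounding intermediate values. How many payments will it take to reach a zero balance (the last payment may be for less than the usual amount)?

Monthly rate r = 17.8%/12 = 1.48333% = 0.0148333.
Recurrence: B ← B·(1+r) − £155.00.
Month 1: interest £24.48; balance after payment £1,519.47.
Month 2: interest £22.54; balance after payment £1,387.01.
Closed form: n = −ln(1 − rB₀/P)/ln(1+r) = −ln(0.8421)/ln(1.01483) ≈ 11.672, so the balance reaches zero during payment 12.

12 months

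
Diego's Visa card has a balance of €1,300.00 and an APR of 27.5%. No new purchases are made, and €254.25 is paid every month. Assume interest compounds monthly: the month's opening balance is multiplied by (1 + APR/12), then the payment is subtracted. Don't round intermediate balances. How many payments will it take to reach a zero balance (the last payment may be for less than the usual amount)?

Monthly rate r = 27.5%/12 = 2.29167% = 0.0229167.
Recurrence: B ← B·(1+r) − €254.25.
Month 1: interest €29.79; balance after payment €1,075.54.
Month 2: interest €24.65; balance after payment €845.94.
Month 3: interest €19.39; balance after payment €611.08.
Month 4: interest €14.00; balance after payment €370.83.
Month 5: interest €8.50; balance after payment €125.08.
Month 6: interest €2.87; balance after payment €0.00.

6 months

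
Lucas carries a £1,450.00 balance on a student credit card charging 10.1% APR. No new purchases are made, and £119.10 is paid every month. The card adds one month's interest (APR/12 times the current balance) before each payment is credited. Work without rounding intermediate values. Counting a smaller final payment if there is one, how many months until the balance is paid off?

13 payments

Monthly rate r = 10.1%/12 = 0.841667% = 0.00841667.
Recurrence: B ← B·(1+r) − £119.10.
Month 1: interest £12.20; balance after payment £1,343.10.
Month 2: interest £11.30; balance after payment £1,235.31.
Closed form: n = −ln(1 − rB₀/P)/ln(1+r) = −ln(0.89753)/ln(1.00842) ≈ 12.899, so the balance reaches zero during payment 13.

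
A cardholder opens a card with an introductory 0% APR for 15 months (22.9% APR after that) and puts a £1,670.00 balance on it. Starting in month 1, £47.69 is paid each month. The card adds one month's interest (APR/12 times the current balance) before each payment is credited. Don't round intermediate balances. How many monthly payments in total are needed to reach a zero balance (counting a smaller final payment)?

41 months

Promo months 1–15 at r₀ = 0%/12 = 0; months 16+ at r₁ = 22.9%/12 = 0.0190833.
After month 15 (no interest yet): B = £1,670.00 − 15·£47.69 = £954.65.
Then at r₁ with £47.69/mo: n₂ = −ln(1 − r₁·B/P)/ln(1+r₁) ≈ 25.46 → 26 more payments.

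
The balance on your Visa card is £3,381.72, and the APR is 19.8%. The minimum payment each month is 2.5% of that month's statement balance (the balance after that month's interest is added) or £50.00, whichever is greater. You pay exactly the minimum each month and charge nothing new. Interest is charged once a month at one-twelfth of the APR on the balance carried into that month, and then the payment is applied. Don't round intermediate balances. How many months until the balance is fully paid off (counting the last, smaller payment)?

125 months

Monthly rate r = 19.8%/12 = 1.65% = 0.0165.
While 2.5% of the post-interest balance exceeds £50.00, each month B ← (B·(1+r))·(1 − 0.025), i.e. B shrinks by the factor (1+r)·0.975 = 0.99109.
This holds for months 1–61. Entering month 62 the balance is £1,958.71; 2.5% of the post-interest balance is now below £50.00, so the flat £50.00 minimum applies from here.
From month 62 a fixed £50.00 at rate r clears £1,958.71 in 64 more payments. Total: 61 + 64 = 125 months.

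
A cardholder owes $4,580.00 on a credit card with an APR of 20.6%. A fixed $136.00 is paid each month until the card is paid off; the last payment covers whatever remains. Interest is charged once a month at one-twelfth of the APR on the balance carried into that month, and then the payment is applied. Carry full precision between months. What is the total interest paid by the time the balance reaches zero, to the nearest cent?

$2,315.87

Monthly rate r = 20.6%/12 = 1.71667% = 0.0171667.
Payoff takes n = ⌈−ln(1 − rB₀/P)/ln(1+r)⌉ = ⌈50.703⌉ = 51 payments; the last is $95.87.
Total paid = 50·$136.00 + $95.87 = $6,895.87.
Total interest = total paid − principal = $6,895.87 − $4,580.00 = $2,315.87.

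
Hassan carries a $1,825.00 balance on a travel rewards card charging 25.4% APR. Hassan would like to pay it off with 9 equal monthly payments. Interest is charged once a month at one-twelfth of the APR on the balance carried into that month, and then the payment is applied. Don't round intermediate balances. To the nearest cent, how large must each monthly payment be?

$224.84

Monthly rate r = 25.4%/12 = 2.11667% = 0.0211667.
Level-payment amortization: P = B₀·r / (1 − (1+r)^(−n)) = 1825.00·0.0211667 / (1 − 1.02117^(−9)).
Denominator 1 − (1+r)^(−9) = 0.171809336.
P = 38.6292 / 0.171809336 ≈ 224.84.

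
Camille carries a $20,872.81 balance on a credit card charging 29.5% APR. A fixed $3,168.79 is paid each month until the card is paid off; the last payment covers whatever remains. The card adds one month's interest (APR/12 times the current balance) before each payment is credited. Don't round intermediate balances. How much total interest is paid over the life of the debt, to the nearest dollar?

Monthly rate r = 29.5%/12 = 2.45833% = 0.0245833.
Payoff takes n = ⌈−ln(1 − rB₀/P)/ln(1+r)⌉ = ⌈7.274⌉ = 8 payments; the last is $875.59.
Total paid = 7·$3,168.79 + $875.59 = $23,057.12.
Total interest = total paid − principal = $23,057.12 − $20,872.81 = $2,184.31.

$2,184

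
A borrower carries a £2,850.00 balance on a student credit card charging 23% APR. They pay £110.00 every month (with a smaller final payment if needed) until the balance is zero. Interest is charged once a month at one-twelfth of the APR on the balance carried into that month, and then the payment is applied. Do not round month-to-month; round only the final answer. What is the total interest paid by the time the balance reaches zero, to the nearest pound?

Monthly rate r = 23%/12 = 1.91667% = 0.0191667.
Payoff takes n = ⌈−ln(1 − rB₀/P)/ln(1+r)⌉ = ⌈36.152⌉ = 37 payments; the last is £16.83.
Total paid = 36·£110.00 + £16.83 = £3,976.83.
Total interest = total paid − principal = £3,976.83 − £2,850.00 = £1,126.83.

£1,127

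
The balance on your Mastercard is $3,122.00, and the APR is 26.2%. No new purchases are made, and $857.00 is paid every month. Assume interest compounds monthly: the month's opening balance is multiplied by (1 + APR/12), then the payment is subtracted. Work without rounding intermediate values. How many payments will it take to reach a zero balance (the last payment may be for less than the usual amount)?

Monthly rate r = 26.2%/12 = 2.18333% = 0.0218333.
Recurrence: B ← B·(1+r) − $857.00.
Month 1: interest $68.16; balance after payment $2,333.16.
Month 2: interest $50.94; balance after payment $1,527.10.
Month 3: interest $33.34; balance after payment $703.45.
Month 4: interest $15.36; balance after payment $0.00.

4 payments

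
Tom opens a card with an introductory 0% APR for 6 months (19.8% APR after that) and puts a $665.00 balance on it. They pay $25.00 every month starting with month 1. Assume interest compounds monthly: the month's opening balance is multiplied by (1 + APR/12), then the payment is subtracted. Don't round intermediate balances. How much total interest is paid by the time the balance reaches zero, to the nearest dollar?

Promo months 1–6 at r₀ = 0%/12 = 0; months 7+ at r₁ = 19.8%/12 = 0.0165.
After month 6 (no interest yet): B = $665.00 − 6·$25.00 = $515.00.
Then at r₁ with $25.00/mo: n₂ = −ln(1 − r₁·B/P)/ln(1+r₁) ≈ 25.38 → 26 more payments.
Total paid = 31·$25.00 + $9.57 = $784.57; interest = $784.57 − $665.00 = $119.57.

$120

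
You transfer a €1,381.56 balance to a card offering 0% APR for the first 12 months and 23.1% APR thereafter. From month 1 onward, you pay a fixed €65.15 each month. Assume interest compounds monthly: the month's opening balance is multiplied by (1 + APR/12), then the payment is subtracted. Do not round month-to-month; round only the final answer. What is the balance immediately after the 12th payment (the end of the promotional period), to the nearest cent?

€599.76

Promo months 1–12 at r₀ = 0%/12 = 0; months 13+ at r₁ = 23.1%/12 = 0.01925.
After month 12 (no interest yet): B = €1,381.56 − 12·€65.15 = €599.76.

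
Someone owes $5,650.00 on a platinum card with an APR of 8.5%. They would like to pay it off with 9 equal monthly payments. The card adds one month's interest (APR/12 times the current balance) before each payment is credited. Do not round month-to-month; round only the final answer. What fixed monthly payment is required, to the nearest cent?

Monthly rate r = 8.5%/12 = 0.708333% = 0.00708333.
Level-payment amortization: P = B₀·r / (1 − (1+r)^(−n)) = 5650.00·0.00708333 / (1 − 1.00708^(−9)).
Denominator 1 − (1+r)^(−9) = 0.0615496044.
P = 40.0208 / 0.0615496044 ≈ 650.22.

$650.22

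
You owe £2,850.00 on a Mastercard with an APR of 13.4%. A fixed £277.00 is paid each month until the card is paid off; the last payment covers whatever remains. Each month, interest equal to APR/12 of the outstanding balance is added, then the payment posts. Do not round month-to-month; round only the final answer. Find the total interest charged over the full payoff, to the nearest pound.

£194

Monthly rate r = 13.4%/12 = 1.11667% = 0.0111667.
Payoff takes n = ⌈−ln(1 − rB₀/P)/ln(1+r)⌉ = ⌈10.990⌉ = 11 payments; the last is £274.34.
Total paid = 10·£277.00 + £274.34 = £3,044.34.
Total interest = total paid − principal = £3,044.34 − £2,850.00 = £194.34.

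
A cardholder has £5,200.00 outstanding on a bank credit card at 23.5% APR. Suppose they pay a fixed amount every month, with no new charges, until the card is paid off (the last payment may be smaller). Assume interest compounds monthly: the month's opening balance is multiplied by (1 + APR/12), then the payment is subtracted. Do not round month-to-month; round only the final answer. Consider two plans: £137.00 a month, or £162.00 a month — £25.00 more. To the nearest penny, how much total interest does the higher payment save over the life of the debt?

Monthly rate r = 23.5%/12 = 1.95833% = 0.0195833.
At £137.00/mo: n = ⌈−ln(1 − rB₀/P)/ln(1+r)⌉ = 71 payments (last £16.38); total interest = total paid − £5,200.00 = £4,406.38.
At £162.00/mo: 52 payments (last £11.64); total interest £3,073.64.
Interest saved = £4,406.38 − £3,073.64 = £1,332.74.

£1,332.74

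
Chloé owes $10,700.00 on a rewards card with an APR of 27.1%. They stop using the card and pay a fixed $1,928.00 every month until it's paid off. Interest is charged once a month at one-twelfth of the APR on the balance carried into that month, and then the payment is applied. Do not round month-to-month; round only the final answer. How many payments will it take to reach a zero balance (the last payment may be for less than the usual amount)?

Monthly rate r = 27.1%/12 = 2.25833% = 0.0225833.
Recurrence: B ← B·(1+r) − $1,928.00.
Month 1: interest $241.64; balance after payment $9,013.64.
Month 2: interest $203.56; balance after payment $7,289.20.
Month 3: interest $164.61; balance after payment $5,525.81.
Month 4: interest $124.79; balance after payment $3,722.61.
Month 5: interest $84.07; balance after payment $1,878.67.
Month 6: interest $42.43; balance after payment $0.00.

6 payments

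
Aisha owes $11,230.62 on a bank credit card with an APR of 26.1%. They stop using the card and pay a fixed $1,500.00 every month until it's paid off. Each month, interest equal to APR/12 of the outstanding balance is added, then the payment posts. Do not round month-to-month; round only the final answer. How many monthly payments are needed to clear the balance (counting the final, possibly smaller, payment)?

9 months

Monthly rate r = 26.1%/12 = 2.175% = 0.02175.
Recurrence: B ← B·(1+r) − $1,500.00.
Month 1: interest $244.27; balance after payment $9,974.89.
Month 2: interest $216.95; balance after payment $8,691.84.
Closed form: n = −ln(1 − rB₀/P)/ln(1+r) = −ln(0.83716)/ln(1.02175) ≈ 8.261, so the balance reaches zero during payment 9.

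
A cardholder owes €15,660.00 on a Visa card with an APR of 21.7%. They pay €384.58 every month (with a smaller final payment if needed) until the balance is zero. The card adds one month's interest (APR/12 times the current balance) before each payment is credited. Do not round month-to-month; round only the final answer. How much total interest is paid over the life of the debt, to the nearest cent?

Monthly rate r = 21.7%/12 = 1.80833% = 0.0180833.
Payoff takes n = ⌈−ln(1 − rB₀/P)/ln(1+r)⌉ = ⌈74.386⌉ = 75 payments; the last is €149.24.
Total paid = 74·€384.58 + €149.24 = €28,608.16.
Total interest = total paid − principal = €28,608.16 − €15,660.00 = €12,948.16.

€12,948.16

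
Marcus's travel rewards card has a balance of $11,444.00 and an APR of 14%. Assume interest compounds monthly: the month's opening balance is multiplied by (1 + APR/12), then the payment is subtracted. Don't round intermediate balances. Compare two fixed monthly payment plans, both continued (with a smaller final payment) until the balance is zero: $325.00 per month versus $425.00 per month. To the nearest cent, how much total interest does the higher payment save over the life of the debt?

$1,005.25

Monthly rate r = 14%/12 = 1.16667% = 0.0116667.
At $325.00/mo: n = ⌈−ln(1 − rB₀/P)/ln(1+r)⌉ = 46 payments (last $197.87); total interest = total paid − $11,444.00 = $3,378.87.
At $425.00/mo: 33 payments (last $217.62); total interest $2,373.62.
Interest saved = $3,378.87 − $2,373.62 = $1,005.25.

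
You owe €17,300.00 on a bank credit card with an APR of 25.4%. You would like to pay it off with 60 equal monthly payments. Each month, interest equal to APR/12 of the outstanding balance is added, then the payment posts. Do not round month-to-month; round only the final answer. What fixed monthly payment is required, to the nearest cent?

Monthly rate r = 25.4%/12 = 2.11667% = 0.0211667.
Level-payment amortization: P = B₀·r / (1 − (1+r)^(−n)) = 17300.00·0.0211667 / (1 − 1.02117^(−60)).
Denominator 1 − (1+r)^(−60) = 0.715421423.
P = 366.183 / 0.715421423 ≈ 511.84.

€511.84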